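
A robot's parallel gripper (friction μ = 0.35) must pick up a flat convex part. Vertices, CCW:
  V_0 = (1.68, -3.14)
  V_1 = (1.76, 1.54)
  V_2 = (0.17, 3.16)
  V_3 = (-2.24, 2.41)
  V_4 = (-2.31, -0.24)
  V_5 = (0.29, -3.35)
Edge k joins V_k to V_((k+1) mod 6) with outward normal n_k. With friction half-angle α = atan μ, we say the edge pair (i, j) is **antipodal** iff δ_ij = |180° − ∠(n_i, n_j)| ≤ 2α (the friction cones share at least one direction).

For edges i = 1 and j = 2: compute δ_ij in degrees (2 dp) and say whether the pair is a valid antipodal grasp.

δ = 117.18°, invalid

α = atan 0.35 = 19.29°;  2α = 38.58°
edge 1: e_1 = (-1.59, +1.62);  n_1 = (+0.7137, +0.7005)
edge 2: e_2 = (-2.41, -0.75);  n_2 = (-0.2971, +0.9548)
∠(n_1, n_2) = 62.82°
δ = |180° − 62.82°| = 117.18°
117.18° > 2α = 38.58°  →  invalid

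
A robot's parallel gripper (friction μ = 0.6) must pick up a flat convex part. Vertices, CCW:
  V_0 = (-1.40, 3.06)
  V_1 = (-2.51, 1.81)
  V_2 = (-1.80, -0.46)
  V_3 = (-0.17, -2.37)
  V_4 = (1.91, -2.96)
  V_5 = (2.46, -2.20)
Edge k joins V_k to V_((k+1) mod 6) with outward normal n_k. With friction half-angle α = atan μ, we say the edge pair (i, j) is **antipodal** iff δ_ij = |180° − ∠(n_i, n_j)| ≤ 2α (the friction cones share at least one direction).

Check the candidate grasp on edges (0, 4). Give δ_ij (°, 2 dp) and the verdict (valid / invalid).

α = atan 0.6 = 30.96°;  2α = 61.93°
edge 0: e_0 = (-1.11, -1.25);  n_0 = (-0.7477, +0.6640)
edge 4: e_4 = (+0.55, +0.76);  n_4 = (+0.8101, -0.5863)
∠(n_0, n_4) = 174.29°
δ = |180° − 174.29°| = 5.71°
5.71° ≤ 2α = 61.93°  →  valid

δ = 5.71°, valid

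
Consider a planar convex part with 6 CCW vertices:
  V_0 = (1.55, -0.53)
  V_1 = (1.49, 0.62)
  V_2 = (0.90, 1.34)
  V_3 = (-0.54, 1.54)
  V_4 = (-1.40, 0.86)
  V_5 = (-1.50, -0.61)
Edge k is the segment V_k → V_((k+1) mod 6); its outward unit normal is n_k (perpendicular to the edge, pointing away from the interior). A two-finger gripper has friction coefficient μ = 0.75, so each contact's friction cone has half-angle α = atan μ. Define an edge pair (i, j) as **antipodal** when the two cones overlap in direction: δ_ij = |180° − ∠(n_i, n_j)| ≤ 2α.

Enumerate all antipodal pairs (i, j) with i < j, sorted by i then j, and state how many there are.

α = atan 0.75 = 36.87°;  2α = 73.74°
n_0 = (+0.9986, +0.0521)
n_1 = (+0.7735, +0.6338)
n_2 = (+0.1376, +0.9905)
n_3 = (-0.6202, +0.7844)
n_4 = (-0.9977, +0.0679)
n_5 = (+0.0262, -0.9997)
  (0,1): δ = 143.65°  ·
  (0,2): δ = 100.89°  ·
  (0,3): δ = 54.65°  ✓
  (0,4): δ = 6.88°  ✓
  (0,5): δ = 88.52°  ·
  (1,2): δ = 137.24°  ·
  (1,3): δ = 91.00°  ·
  (1,4): δ = 43.22°  ✓
  (1,5): δ = 52.17°  ✓
  (2,3): δ = 133.76°  ·
  (2,4): δ = 85.98°  ·
  (2,5): δ = 9.41°  ✓
  (3,4): δ = 132.23°  ·
  (3,5): δ = 36.83°  ✓
  (4,5): δ = 84.61°  ·
antipodal pairs: 6

count = 6; pairs: (0,3), (0,4), (1,4), (1,5), (2,5), (3,5)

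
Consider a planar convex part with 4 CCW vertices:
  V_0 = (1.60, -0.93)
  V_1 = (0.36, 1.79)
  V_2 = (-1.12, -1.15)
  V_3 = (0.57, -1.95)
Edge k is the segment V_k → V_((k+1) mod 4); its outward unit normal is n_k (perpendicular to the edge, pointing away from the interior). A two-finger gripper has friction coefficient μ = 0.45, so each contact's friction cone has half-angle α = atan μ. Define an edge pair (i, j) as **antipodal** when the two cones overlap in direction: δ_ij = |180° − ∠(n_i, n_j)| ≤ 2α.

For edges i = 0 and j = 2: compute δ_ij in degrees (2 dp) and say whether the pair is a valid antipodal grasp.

α = atan 0.45 = 24.23°;  2α = 48.46°
edge 0: e_0 = (-1.24, +2.72);  n_0 = (+0.9099, +0.4148)
edge 2: e_2 = (+1.69, -0.80);  n_2 = (-0.4279, -0.9038)
∠(n_0, n_2) = 139.84°
δ = |180° − 139.84°| = 40.16°
40.16° ≤ 2α = 48.46°  →  valid

δ = 40.16°, valid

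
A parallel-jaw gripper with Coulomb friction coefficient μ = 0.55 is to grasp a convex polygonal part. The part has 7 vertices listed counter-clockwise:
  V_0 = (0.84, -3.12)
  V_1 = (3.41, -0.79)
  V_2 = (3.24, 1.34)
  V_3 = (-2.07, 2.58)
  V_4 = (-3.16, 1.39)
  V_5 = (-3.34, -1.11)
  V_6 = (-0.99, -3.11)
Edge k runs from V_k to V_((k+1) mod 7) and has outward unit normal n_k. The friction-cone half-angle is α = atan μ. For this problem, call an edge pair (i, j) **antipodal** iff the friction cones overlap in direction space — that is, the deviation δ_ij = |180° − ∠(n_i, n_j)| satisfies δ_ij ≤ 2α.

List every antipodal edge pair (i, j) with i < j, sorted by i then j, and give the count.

count = 9; pairs: (0,2), (0,3), (0,4), (1,3), (1,4), (1,5), (2,5), (2,6), (3,6)

α = atan 0.55 = 28.81°;  2α = 57.62°
n_0 = (+0.6717, -0.7409)
n_1 = (+0.9968, +0.0796)
n_2 = (+0.2274, +0.9738)
n_3 = (-0.7374, +0.6754)
n_4 = (-0.9974, +0.0718)
n_5 = (-0.6481, -0.7615)
n_6 = (-0.0055, -1.0000)
  (0,1): δ = 127.63°  ·
  (0,2): δ = 55.34°  ✓
  (0,3): δ = 5.32°  ✓
  (0,4): δ = 43.69°  ✓
  (0,5): δ = 97.40°  ·
  (0,6): δ = 137.49°  ·
  (1,2): δ = 107.71°  ·
  (1,3): δ = 47.05°  ✓
  (1,4): δ = 8.68°  ✓
  (1,5): δ = 45.04°  ✓
  (1,6): δ = 85.12°  ·
  (2,3): δ = 119.34°  ·
  (2,4): δ = 80.97°  ·
  (2,5): δ = 27.26°  ✓
  (2,6): δ = 12.83°  ✓
  (3,4): δ = 141.63°  ·
  (3,5): δ = 87.91°  ·
  (3,6): δ = 47.82°  ✓
  (4,5): δ = 126.28°  ·
  (4,6): δ = 86.19°  ·
  (5,6): δ = 139.91°  ·
antipodal pairs: 9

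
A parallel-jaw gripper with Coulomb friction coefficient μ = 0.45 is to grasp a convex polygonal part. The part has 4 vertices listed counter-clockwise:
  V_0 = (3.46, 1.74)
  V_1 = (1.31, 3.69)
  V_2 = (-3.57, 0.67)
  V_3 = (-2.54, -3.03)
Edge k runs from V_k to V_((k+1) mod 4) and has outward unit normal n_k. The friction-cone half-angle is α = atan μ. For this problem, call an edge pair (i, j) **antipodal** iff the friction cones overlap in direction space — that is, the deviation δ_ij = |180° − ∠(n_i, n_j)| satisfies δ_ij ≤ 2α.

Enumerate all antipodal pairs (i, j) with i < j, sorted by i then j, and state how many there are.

α = atan 0.45 = 24.23°;  2α = 48.46°
n_0 = (+0.6718, +0.7407)
n_1 = (-0.5262, +0.8503)
n_2 = (-0.9634, -0.2682)
n_3 = (+0.6223, -0.7828)
  (0,1): δ = 106.04°  ·
  (0,2): δ = 32.24°  ✓
  (0,3): δ = 80.69°  ·
  (1,2): δ = 106.20°  ·
  (1,3): δ = 6.73°  ✓
  (2,3): δ = 67.07°  ·
antipodal pairs: 2

count = 2; pairs: (0,2), (1,3)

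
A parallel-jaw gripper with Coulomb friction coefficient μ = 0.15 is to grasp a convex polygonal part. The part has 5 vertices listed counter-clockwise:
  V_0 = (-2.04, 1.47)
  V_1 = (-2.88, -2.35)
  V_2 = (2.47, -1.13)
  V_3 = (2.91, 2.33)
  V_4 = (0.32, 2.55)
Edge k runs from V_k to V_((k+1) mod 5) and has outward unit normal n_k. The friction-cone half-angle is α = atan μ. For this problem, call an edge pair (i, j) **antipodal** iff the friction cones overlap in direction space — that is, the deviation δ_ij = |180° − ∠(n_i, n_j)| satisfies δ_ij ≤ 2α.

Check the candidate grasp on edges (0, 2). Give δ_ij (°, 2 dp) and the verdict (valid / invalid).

δ = 5.15°, valid

α = atan 0.15 = 8.53°;  2α = 17.06°
edge 0: e_0 = (-0.84, -3.82);  n_0 = (-0.9767, +0.2148)
edge 2: e_2 = (+0.44, +3.46);  n_2 = (+0.9920, -0.1262)
∠(n_0, n_2) = 174.85°
δ = |180° − 174.85°| = 5.15°
5.15° ≤ 2α = 17.06°  →  valid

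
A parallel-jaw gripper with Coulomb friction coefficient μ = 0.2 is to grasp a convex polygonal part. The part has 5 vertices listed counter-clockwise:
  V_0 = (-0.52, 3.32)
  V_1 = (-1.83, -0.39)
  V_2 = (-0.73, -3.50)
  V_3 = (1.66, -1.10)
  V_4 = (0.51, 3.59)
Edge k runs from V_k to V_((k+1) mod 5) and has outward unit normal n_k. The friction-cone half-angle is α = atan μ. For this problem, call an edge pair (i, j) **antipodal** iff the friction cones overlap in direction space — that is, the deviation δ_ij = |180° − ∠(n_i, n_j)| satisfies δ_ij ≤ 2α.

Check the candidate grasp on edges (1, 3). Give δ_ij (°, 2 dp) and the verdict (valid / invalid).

α = atan 0.2 = 11.31°;  2α = 22.62°
edge 1: e_1 = (+1.10, -3.11);  n_1 = (-0.9428, -0.3335)
edge 3: e_3 = (-1.15, +4.69);  n_3 = (+0.9712, +0.2381)
∠(n_1, n_3) = 174.30°
δ = |180° − 174.30°| = 5.70°
5.70° ≤ 2α = 22.62°  →  valid

δ = 5.70°, valid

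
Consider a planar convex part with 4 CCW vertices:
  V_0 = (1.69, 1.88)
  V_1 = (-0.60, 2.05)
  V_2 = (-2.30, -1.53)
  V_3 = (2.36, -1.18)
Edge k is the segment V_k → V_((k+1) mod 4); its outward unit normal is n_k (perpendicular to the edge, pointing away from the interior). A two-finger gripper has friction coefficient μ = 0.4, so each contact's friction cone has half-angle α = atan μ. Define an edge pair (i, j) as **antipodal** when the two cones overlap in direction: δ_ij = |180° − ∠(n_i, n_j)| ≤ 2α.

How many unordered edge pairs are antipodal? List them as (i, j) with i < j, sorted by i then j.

α = atan 0.4 = 21.80°;  2α = 43.60°
n_0 = (+0.0740, +0.9973)
n_1 = (-0.9033, +0.4290)
n_2 = (+0.0749, -0.9972)
n_3 = (+0.9769, +0.2139)
  (0,1): δ = 111.16°  ·
  (0,2): δ = 8.54°  ✓
  (0,3): δ = 106.60°  ·
  (1,2): δ = 60.30°  ·
  (1,3): δ = 37.75°  ✓
  (2,3): δ = 81.95°  ·
antipodal pairs: 2

count = 2; pairs: (0,2), (1,3)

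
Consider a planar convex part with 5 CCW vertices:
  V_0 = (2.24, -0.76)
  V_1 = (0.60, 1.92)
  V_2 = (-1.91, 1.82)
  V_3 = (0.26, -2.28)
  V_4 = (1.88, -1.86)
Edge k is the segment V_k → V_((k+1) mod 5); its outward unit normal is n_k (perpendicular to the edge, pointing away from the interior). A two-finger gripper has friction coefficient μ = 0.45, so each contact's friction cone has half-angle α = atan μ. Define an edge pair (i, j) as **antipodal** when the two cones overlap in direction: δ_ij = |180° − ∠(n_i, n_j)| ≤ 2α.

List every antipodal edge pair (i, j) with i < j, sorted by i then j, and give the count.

count = 3; pairs: (0,2), (1,3), (2,4)

α = atan 0.45 = 24.23°;  2α = 48.46°
n_0 = (+0.8530, +0.5220)
n_1 = (-0.0398, +0.9992)
n_2 = (-0.8838, -0.4678)
n_3 = (+0.2510, -0.9680)
n_4 = (+0.9504, -0.3110)
  (0,1): δ = 119.18°  ·
  (0,2): δ = 3.57°  ✓
  (0,3): δ = 73.07°  ·
  (0,4): δ = 130.41°  ·
  (1,2): δ = 64.39°  ·
  (1,3): δ = 12.25°  ✓
  (1,4): δ = 69.60°  ·
  (2,3): δ = 103.36°  ·
  (2,4): δ = 46.01°  ✓
  (3,4): δ = 122.66°  ·
antipodal pairs: 3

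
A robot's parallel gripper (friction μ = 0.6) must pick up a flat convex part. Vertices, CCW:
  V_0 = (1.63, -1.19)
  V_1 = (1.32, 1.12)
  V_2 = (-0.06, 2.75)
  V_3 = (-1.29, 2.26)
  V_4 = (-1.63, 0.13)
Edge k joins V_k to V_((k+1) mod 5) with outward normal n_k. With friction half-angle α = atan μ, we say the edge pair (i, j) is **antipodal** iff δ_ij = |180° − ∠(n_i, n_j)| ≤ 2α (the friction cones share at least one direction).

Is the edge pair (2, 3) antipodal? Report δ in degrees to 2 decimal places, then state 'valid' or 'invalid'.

δ = 120.79°, invalid

α = atan 0.6 = 30.96°;  2α = 61.93°
edge 2: e_2 = (-1.23, -0.49);  n_2 = (-0.3701, +0.9290)
edge 3: e_3 = (-0.34, -2.13);  n_3 = (-0.9875, +0.1576)
∠(n_2, n_3) = 59.21°
δ = |180° − 59.21°| = 120.79°
120.79° > 2α = 61.93°  →  invalid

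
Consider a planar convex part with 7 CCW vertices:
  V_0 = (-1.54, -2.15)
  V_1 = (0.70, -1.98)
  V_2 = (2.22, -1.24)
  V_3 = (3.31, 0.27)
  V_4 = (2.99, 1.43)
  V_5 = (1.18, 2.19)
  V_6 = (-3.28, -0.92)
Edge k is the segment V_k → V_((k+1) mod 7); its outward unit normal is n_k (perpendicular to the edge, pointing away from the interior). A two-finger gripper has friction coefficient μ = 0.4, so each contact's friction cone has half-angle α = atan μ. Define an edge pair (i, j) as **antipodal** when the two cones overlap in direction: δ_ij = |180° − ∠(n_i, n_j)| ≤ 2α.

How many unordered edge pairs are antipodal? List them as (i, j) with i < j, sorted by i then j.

count = 6; pairs: (0,4), (0,5), (1,5), (2,5), (3,6), (4,6)

α = atan 0.4 = 21.80°;  2α = 43.60°
n_0 = (+0.0757, -0.9971)
n_1 = (+0.4377, -0.8991)
n_2 = (+0.8108, -0.5853)
n_3 = (+0.9640, +0.2659)
n_4 = (+0.3871, +0.9220)
n_5 = (-0.5720, +0.8203)
n_6 = (-0.5772, -0.8166)
  (0,1): δ = 158.38°  ·
  (0,2): δ = 130.16°  ·
  (0,3): δ = 78.92°  ·
  (0,4): δ = 27.12°  ✓
  (0,5): δ = 30.55°  ✓
  (0,6): δ = 140.40°  ·
  (1,2): δ = 151.78°  ·
  (1,3): δ = 100.54°  ·
  (1,4): δ = 48.74°  ·
  (1,5): δ = 8.93°  ✓
  (1,6): δ = 118.78°  ·
  (2,3): δ = 128.75°  ·
  (2,4): δ = 76.95°  ·
  (2,5): δ = 19.29°  ✓
  (2,6): δ = 90.57°  ·
  (3,4): δ = 128.20°  ·
  (3,5): δ = 70.53°  ·
  (3,6): δ = 39.32°  ✓
  (4,5): δ = 122.33°  ·
  (4,6): δ = 12.48°  ✓
  (5,6): δ = 70.14°  ·
antipodal pairs: 6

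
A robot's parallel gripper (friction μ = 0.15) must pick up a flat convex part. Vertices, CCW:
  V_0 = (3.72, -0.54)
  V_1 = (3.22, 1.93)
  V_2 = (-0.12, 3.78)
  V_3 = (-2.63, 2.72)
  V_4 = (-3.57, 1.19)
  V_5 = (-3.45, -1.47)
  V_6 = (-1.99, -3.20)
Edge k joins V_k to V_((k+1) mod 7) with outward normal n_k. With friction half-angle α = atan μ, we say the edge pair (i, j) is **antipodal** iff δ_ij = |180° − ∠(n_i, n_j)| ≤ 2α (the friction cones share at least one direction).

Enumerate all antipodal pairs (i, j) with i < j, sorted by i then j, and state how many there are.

count = 2; pairs: (0,4), (2,6)

α = atan 0.15 = 8.53°;  2α = 17.06°
n_0 = (+0.9801, +0.1984)
n_1 = (+0.4845, +0.8748)
n_2 = (-0.3890, +0.9212)
n_3 = (-0.8520, +0.5235)
n_4 = (-0.9990, -0.0451)
n_5 = (-0.7642, -0.6450)
n_6 = (+0.4223, -0.9065)
  (0,1): δ = 130.43°  ·
  (0,2): δ = 78.55°  ·
  (0,3): δ = 43.01°  ·
  (0,4): δ = 8.86°  ✓
  (0,5): δ = 28.72°  ·
  (0,6): δ = 103.53°  ·
  (1,2): δ = 128.12°  ·
  (1,3): δ = 92.58°  ·
  (1,4): δ = 58.44°  ·
  (1,5): δ = 20.86°  ·
  (1,6): δ = 53.96°  ·
  (2,3): δ = 144.46°  ·
  (2,4): δ = 110.31°  ·
  (2,5): δ = 72.73°  ·
  (2,6): δ = 2.08°  ✓
  (3,4): δ = 145.85°  ·
  (3,5): δ = 108.27°  ·
  (3,6): δ = 33.46°  ·
  (4,5): δ = 142.42°  ·
  (4,6): δ = 67.60°  ·
  (5,6): δ = 105.18°  ·
antipodal pairs: 2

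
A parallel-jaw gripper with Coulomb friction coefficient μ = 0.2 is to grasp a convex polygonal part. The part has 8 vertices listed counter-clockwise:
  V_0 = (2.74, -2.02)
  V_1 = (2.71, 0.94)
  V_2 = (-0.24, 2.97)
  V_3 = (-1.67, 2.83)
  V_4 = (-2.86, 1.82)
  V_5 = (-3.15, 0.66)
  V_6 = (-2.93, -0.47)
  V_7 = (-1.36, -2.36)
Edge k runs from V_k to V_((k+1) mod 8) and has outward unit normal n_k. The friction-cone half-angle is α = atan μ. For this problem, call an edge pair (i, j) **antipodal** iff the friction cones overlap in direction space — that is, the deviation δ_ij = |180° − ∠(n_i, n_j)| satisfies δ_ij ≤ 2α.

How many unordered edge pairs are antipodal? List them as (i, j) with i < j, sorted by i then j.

α = atan 0.2 = 11.31°;  2α = 22.62°
n_0 = (+0.9999, +0.0101)
n_1 = (+0.5669, +0.8238)
n_2 = (-0.0974, +0.9952)
n_3 = (-0.6471, +0.7624)
n_4 = (-0.9701, +0.2425)
n_5 = (-0.9816, -0.1911)
n_6 = (-0.7692, -0.6390)
n_7 = (+0.0826, -0.9966)
  (0,1): δ = 125.11°  ·
  (0,2): δ = 84.99°  ·
  (0,3): δ = 50.26°  ·
  (0,4): δ = 14.62°  ✓
  (0,5): δ = 10.44°  ✓
  (0,6): δ = 39.14°  ·
  (0,7): δ = 94.16°  ·
  (1,2): δ = 139.88°  ·
  (1,3): δ = 105.14°  ·
  (1,4): δ = 69.50°  ·
  (1,5): δ = 44.45°  ·
  (1,6): δ = 15.75°  ✓
  (1,7): δ = 39.27°  ·
  (2,3): δ = 145.27°  ·
  (2,4): δ = 109.63°  ·
  (2,5): δ = 84.57°  ·
  (2,6): δ = 55.88°  ·
  (2,7): δ = 0.85°  ✓
  (3,4): δ = 144.36°  ·
  (3,5): δ = 119.31°  ·
  (3,6): δ = 90.61°  ·
  (3,7): δ = 35.58°  ·
  (4,5): δ = 154.95°  ·
  (4,6): δ = 126.25°  ·
  (4,7): δ = 71.22°  ·
  (5,6): δ = 151.30°  ·
  (5,7): δ = 96.28°  ·
  (6,7): δ = 124.98°  ·
antipodal pairs: 4

count = 4; pairs: (0,4), (0,5), (1,6), (2,7)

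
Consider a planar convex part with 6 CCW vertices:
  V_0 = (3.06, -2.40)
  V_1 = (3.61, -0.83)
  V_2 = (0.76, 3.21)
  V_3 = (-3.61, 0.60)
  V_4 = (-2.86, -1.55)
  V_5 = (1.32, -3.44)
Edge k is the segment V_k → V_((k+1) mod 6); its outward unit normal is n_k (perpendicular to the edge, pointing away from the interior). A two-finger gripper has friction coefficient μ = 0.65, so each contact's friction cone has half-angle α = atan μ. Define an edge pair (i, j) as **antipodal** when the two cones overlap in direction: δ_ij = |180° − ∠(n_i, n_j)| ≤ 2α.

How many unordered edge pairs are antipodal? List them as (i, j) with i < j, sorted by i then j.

α = atan 0.65 = 33.02°;  2α = 66.05°
n_0 = (+0.9438, -0.3306)
n_1 = (+0.8171, +0.5764)
n_2 = (-0.5128, +0.8585)
n_3 = (-0.9442, -0.3294)
n_4 = (-0.4120, -0.9112)
n_5 = (+0.5130, -0.8584)
  (0,1): δ = 125.49°  ·
  (0,2): δ = 39.85°  ✓
  (0,3): δ = 38.54°  ✓
  (0,4): δ = 84.98°  ·
  (0,5): δ = 140.17°  ·
  (1,2): δ = 94.35°  ·
  (1,3): δ = 15.97°  ✓
  (1,4): δ = 30.47°  ✓
  (1,5): δ = 85.67°  ·
  (2,3): δ = 101.62°  ·
  (2,4): δ = 55.18°  ✓
  (2,5): δ = 0.02°  ✓
  (3,4): δ = 133.56°  ·
  (3,5): δ = 78.36°  ·
  (4,5): δ = 124.80°  ·
antipodal pairs: 6

count = 6; pairs: (0,2), (0,3), (1,3), (1,4), (2,4), (2,5)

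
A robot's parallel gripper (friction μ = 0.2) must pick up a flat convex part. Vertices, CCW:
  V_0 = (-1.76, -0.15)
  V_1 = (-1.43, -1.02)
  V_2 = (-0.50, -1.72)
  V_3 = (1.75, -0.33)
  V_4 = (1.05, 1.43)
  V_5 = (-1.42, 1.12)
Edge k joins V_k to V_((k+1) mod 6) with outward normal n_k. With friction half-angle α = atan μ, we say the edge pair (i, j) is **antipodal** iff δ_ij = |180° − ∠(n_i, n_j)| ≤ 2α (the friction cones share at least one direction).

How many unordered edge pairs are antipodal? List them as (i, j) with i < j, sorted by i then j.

α = atan 0.2 = 11.31°;  2α = 22.62°
n_0 = (-0.9350, -0.3547)
n_1 = (-0.6014, -0.7990)
n_2 = (+0.5256, -0.8507)
n_3 = (+0.9292, +0.3696)
n_4 = (-0.1245, +0.9922)
n_5 = (-0.9660, +0.2586)
  (0,1): δ = 147.74°  ·
  (0,2): δ = 79.07°  ·
  (0,3): δ = 0.92°  ✓
  (0,4): δ = 76.38°  ·
  (0,5): δ = 144.24°  ·
  (1,2): δ = 111.32°  ·
  (1,3): δ = 31.34°  ·
  (1,4): δ = 44.12°  ·
  (1,5): δ = 111.98°  ·
  (2,3): δ = 100.02°  ·
  (2,4): δ = 24.55°  ·
  (2,5): δ = 43.31°  ·
  (3,4): δ = 104.54°  ·
  (3,5): δ = 36.68°  ·
  (4,5): δ = 112.14°  ·
antipodal pairs: 1

count = 1; pairs: (0,3)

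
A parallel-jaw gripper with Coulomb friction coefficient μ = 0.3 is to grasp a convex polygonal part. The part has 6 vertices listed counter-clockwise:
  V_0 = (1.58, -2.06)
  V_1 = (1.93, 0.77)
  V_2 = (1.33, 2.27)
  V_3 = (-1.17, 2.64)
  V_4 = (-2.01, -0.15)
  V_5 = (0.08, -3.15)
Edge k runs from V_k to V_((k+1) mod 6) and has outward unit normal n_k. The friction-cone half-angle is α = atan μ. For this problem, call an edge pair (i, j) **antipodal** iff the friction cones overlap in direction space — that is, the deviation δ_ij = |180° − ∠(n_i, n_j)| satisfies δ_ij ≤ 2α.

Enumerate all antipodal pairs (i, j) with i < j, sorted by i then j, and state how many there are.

count = 2; pairs: (0,3), (1,4)

α = atan 0.3 = 16.70°;  2α = 33.40°
n_0 = (+0.9924, -0.1227)
n_1 = (+0.9285, +0.3714)
n_2 = (+0.1464, +0.9892)
n_3 = (-0.9575, +0.2883)
n_4 = (-0.8205, -0.5716)
n_5 = (+0.5879, -0.8090)
  (0,1): δ = 151.15°  ·
  (0,2): δ = 91.37°  ·
  (0,3): δ = 9.71°  ✓
  (0,4): δ = 41.91°  ·
  (0,5): δ = 133.05°  ·
  (1,2): δ = 120.22°  ·
  (1,3): δ = 38.56°  ·
  (1,4): δ = 13.06°  ✓
  (1,5): δ = 104.20°  ·
  (2,3): δ = 98.34°  ·
  (2,4): δ = 46.72°  ·
  (2,5): δ = 44.42°  ·
  (3,4): δ = 128.38°  ·
  (3,5): δ = 37.24°  ·
  (4,5): δ = 88.86°  ·
antipodal pairs: 2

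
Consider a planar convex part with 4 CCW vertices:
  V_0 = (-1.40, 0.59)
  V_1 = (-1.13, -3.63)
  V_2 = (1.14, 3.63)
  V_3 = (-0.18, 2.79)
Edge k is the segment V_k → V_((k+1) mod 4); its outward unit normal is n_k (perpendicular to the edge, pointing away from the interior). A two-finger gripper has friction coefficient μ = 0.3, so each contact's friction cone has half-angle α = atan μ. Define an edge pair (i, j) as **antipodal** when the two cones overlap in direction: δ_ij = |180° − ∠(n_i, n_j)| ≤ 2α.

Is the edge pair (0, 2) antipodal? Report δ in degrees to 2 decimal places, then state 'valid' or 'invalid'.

α = atan 0.3 = 16.70°;  2α = 33.40°
edge 0: e_0 = (+0.27, -4.22);  n_0 = (-0.9980, -0.0639)
edge 2: e_2 = (-1.32, -0.84);  n_2 = (-0.5369, +0.8437)
∠(n_0, n_2) = 61.19°
δ = |180° − 61.19°| = 118.81°
118.81° > 2α = 33.40°  →  invalid

δ = 118.81°, invalid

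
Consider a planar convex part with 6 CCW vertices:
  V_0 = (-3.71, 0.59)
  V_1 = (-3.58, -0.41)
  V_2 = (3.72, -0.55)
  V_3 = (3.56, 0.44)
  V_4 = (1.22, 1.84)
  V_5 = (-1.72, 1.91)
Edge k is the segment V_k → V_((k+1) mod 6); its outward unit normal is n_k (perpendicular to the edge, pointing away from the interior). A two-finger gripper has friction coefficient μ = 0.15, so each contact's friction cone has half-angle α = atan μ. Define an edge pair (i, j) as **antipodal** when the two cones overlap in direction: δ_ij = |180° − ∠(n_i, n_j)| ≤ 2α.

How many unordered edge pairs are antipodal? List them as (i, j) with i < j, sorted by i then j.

count = 2; pairs: (0,2), (1,4)

α = atan 0.15 = 8.53°;  2α = 17.06°
n_0 = (-0.9917, -0.1289)
n_1 = (-0.0192, -0.9998)
n_2 = (+0.9872, +0.1595)
n_3 = (+0.5134, +0.8581)
n_4 = (+0.0238, +0.9997)
n_5 = (-0.5528, +0.8333)
  (0,1): δ = 98.51°  ·
  (0,2): δ = 1.77°  ✓
  (0,3): δ = 51.70°  ·
  (0,4): δ = 81.23°  ·
  (0,5): δ = 116.15°  ·
  (1,2): δ = 79.72°  ·
  (1,3): δ = 29.79°  ·
  (1,4): δ = 0.27°  ✓
  (1,5): δ = 34.66°  ·
  (2,3): δ = 130.07°  ·
  (2,4): δ = 100.54°  ·
  (2,5): δ = 65.62°  ·
  (3,4): δ = 150.47°  ·
  (3,5): δ = 115.55°  ·
  (4,5): δ = 145.08°  ·
antipodal pairs: 2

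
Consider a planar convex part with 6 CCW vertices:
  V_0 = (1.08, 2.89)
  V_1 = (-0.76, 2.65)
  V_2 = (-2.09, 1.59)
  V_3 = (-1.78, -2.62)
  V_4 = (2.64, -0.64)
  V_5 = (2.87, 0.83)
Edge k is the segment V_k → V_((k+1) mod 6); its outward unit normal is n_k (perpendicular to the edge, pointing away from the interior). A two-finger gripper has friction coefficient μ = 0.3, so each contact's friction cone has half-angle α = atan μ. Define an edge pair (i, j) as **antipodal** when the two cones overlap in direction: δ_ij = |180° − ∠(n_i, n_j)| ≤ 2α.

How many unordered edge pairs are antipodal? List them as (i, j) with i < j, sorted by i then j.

count = 3; pairs: (0,3), (1,3), (2,4)

α = atan 0.3 = 16.70°;  2α = 33.40°
n_0 = (-0.1293, +0.9916)
n_1 = (-0.6233, +0.7820)
n_2 = (-0.9973, -0.0734)
n_3 = (+0.4088, -0.9126)
n_4 = (+0.9880, -0.1546)
n_5 = (+0.7548, +0.6559)
  (0,1): δ = 148.88°  ·
  (0,2): δ = 93.22°  ·
  (0,3): δ = 16.70°  ✓
  (0,4): δ = 73.68°  ·
  (0,5): δ = 123.56°  ·
  (1,2): δ = 124.34°  ·
  (1,3): δ = 14.42°  ✓
  (1,4): δ = 42.55°  ·
  (1,5): δ = 92.43°  ·
  (2,3): δ = 70.08°  ·
  (2,4): δ = 13.10°  ✓
  (2,5): δ = 36.78°  ·
  (3,4): δ = 123.02°  ·
  (3,5): δ = 73.14°  ·
  (4,5): δ = 130.12°  ·
antipodal pairs: 3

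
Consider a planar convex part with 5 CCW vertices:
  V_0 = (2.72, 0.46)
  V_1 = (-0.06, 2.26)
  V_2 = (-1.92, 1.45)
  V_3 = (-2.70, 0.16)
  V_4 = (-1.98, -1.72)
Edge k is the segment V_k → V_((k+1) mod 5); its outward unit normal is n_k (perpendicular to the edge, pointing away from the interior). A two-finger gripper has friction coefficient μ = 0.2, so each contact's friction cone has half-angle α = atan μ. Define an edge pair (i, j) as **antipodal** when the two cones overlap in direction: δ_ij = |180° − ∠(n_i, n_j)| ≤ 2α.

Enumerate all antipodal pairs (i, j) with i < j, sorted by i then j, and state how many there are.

count = 1; pairs: (1,4)

α = atan 0.2 = 11.31°;  2α = 22.62°
n_0 = (+0.5435, +0.8394)
n_1 = (-0.3993, +0.9168)
n_2 = (-0.8557, +0.5174)
n_3 = (-0.9339, -0.3576)
n_4 = (+0.4208, -0.9072)
  (0,1): δ = 123.55°  ·
  (0,2): δ = 88.24°  ·
  (0,3): δ = 36.12°  ·
  (0,4): δ = 57.81°  ·
  (1,2): δ = 144.69°  ·
  (1,3): δ = 92.58°  ·
  (1,4): δ = 1.35°  ✓
  (2,3): δ = 127.88°  ·
  (2,4): δ = 33.96°  ·
  (3,4): δ = 86.07°  ·
antipodal pairs: 1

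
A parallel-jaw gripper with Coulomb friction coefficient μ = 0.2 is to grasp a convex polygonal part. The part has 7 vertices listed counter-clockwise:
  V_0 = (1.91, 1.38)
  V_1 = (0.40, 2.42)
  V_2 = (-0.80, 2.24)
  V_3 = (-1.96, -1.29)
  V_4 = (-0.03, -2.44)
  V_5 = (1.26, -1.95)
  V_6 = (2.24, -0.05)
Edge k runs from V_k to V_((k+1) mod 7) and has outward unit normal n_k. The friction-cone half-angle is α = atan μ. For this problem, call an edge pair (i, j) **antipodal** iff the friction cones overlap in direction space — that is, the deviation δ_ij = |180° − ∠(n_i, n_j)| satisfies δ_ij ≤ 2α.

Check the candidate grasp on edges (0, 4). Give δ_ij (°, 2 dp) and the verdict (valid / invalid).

δ = 55.36°, invalid

α = atan 0.2 = 11.31°;  2α = 22.62°
edge 0: e_0 = (-1.51, +1.04);  n_0 = (+0.5672, +0.8236)
edge 4: e_4 = (+1.29, +0.49);  n_4 = (+0.3551, -0.9348)
∠(n_0, n_4) = 124.64°
δ = |180° − 124.64°| = 55.36°
55.36° > 2α = 22.62°  →  invalid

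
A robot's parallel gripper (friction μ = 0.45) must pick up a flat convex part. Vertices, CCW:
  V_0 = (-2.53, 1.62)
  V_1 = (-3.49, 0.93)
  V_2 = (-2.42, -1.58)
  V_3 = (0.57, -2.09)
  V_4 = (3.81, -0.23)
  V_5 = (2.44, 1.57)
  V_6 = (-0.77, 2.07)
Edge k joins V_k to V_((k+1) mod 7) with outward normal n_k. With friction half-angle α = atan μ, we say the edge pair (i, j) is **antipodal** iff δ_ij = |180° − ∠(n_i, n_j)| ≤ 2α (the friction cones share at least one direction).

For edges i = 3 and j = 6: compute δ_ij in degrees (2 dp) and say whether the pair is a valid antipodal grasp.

δ = 15.52°, valid

α = atan 0.45 = 24.23°;  2α = 48.46°
edge 3: e_3 = (+3.24, +1.86);  n_3 = (+0.4979, -0.8673)
edge 6: e_6 = (-1.76, -0.45);  n_6 = (-0.2477, +0.9688)
∠(n_3, n_6) = 164.48°
δ = |180° − 164.48°| = 15.52°
15.52° ≤ 2α = 48.46°  →  valid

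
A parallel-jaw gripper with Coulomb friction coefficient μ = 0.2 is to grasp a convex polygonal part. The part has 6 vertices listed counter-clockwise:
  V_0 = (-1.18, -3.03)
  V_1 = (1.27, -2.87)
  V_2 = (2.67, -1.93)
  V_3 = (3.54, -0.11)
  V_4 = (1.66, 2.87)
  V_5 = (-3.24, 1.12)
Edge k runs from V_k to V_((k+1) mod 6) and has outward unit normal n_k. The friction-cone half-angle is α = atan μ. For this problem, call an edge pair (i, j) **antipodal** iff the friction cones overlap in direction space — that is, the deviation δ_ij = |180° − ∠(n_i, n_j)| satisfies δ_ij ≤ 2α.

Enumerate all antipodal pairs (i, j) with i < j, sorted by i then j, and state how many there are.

α = atan 0.2 = 11.31°;  2α = 22.62°
n_0 = (+0.0652, -0.9979)
n_1 = (+0.5574, -0.8302)
n_2 = (+0.9022, -0.4313)
n_3 = (+0.8458, +0.5336)
n_4 = (-0.3363, +0.9417)
n_5 = (-0.8957, -0.4446)
  (0,1): δ = 149.86°  ·
  (0,2): δ = 119.29°  ·
  (0,3): δ = 61.49°  ·
  (0,4): δ = 15.92°  ✓
  (0,5): δ = 112.66°  ·
  (1,2): δ = 149.43°  ·
  (1,3): δ = 91.63°  ·
  (1,4): δ = 14.22°  ✓
  (1,5): δ = 82.52°  ·
  (2,3): δ = 122.20°  ·
  (2,4): δ = 44.80°  ·
  (2,5): δ = 51.95°  ·
  (3,4): δ = 102.59°  ·
  (3,5): δ = 5.85°  ✓
  (4,5): δ = 83.25°  ·
antipodal pairs: 3

count = 3; pairs: (0,4), (1,4), (3,5)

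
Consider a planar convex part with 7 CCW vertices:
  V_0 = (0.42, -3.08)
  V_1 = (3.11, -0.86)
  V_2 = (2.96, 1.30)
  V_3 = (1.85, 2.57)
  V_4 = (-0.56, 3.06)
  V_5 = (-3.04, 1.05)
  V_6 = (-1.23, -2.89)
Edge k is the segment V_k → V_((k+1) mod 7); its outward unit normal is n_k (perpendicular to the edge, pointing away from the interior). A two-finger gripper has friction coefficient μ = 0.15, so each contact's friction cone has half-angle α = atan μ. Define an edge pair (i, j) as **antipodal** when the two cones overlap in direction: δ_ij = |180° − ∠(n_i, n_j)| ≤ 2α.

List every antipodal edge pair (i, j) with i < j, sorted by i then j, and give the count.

count = 3; pairs: (0,4), (2,5), (3,6)

α = atan 0.15 = 8.53°;  2α = 17.06°
n_0 = (+0.6365, -0.7713)
n_1 = (+0.9976, +0.0693)
n_2 = (+0.7529, +0.6581)
n_3 = (+0.1992, +0.9800)
n_4 = (-0.6296, +0.7769)
n_5 = (-0.9087, -0.4174)
n_6 = (-0.1144, -0.9934)
  (0,1): δ = 125.56°  ·
  (0,2): δ = 88.38°  ·
  (0,3): δ = 51.02°  ·
  (0,4): δ = 0.51°  ✓
  (0,5): δ = 75.14°  ·
  (0,6): δ = 133.90°  ·
  (1,2): δ = 142.82°  ·
  (1,3): δ = 105.47°  ·
  (1,4): δ = 54.95°  ·
  (1,5): δ = 20.70°  ·
  (1,6): δ = 79.46°  ·
  (2,3): δ = 142.65°  ·
  (2,4): δ = 92.13°  ·
  (2,5): δ = 16.48°  ✓
  (2,6): δ = 42.28°  ·
  (3,4): δ = 129.48°  ·
  (3,5): δ = 53.83°  ·
  (3,6): δ = 4.92°  ✓
  (4,5): δ = 104.35°  ·
  (4,6): δ = 45.59°  ·
  (5,6): δ = 121.24°  ·
antipodal pairs: 3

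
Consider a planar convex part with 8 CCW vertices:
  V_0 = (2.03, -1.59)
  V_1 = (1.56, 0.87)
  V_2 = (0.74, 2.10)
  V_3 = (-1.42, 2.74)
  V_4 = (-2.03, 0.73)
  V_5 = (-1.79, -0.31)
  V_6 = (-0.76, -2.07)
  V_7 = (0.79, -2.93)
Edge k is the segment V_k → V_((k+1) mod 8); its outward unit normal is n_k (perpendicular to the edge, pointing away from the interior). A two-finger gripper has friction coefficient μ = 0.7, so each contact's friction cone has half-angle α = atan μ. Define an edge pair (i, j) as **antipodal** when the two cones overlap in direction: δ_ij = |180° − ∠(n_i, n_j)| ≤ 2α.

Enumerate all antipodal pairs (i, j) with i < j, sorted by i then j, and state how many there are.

α = atan 0.7 = 34.99°;  2α = 69.98°
n_0 = (+0.9822, +0.1877)
n_1 = (+0.8321, +0.5547)
n_2 = (+0.2841, +0.9588)
n_3 = (-0.9569, +0.2904)
n_4 = (-0.9744, -0.2249)
n_5 = (-0.8631, -0.5051)
n_6 = (-0.4852, -0.8744)
n_7 = (+0.7340, -0.6792)
  (0,1): δ = 157.13°  ·
  (0,2): δ = 117.32°  ·
  (0,3): δ = 27.70°  ✓
  (0,4): δ = 2.18°  ✓
  (0,5): δ = 19.52°  ✓
  (0,6): δ = 50.16°  ✓
  (0,7): δ = 126.40°  ·
  (1,2): δ = 140.19°  ·
  (1,3): δ = 50.57°  ✓
  (1,4): δ = 20.70°  ✓
  (1,5): δ = 3.35°  ✓
  (1,6): δ = 27.29°  ✓
  (1,7): δ = 103.53°  ·
  (2,3): δ = 90.38°  ·
  (2,4): δ = 60.50°  ✓
  (2,5): δ = 43.16°  ✓
  (2,6): δ = 12.52°  ✓
  (2,7): δ = 63.72°  ✓
  (3,4): δ = 150.12°  ·
  (3,5): δ = 132.78°  ·
  (3,6): δ = 102.14°  ·
  (3,7): δ = 25.90°  ✓
  (4,5): δ = 162.66°  ·
  (4,6): δ = 132.02°  ·
  (4,7): δ = 55.77°  ✓
  (5,6): δ = 149.36°  ·
  (5,7): δ = 73.12°  ·
  (6,7): δ = 103.76°  ·
antipodal pairs: 14

count = 14; pairs: (0,3), (0,4), (0,5), (0,6), (1,3), (1,4), (1,5), (1,6), (2,4), (2,5), (2,6), (2,7), (3,7), (4,7)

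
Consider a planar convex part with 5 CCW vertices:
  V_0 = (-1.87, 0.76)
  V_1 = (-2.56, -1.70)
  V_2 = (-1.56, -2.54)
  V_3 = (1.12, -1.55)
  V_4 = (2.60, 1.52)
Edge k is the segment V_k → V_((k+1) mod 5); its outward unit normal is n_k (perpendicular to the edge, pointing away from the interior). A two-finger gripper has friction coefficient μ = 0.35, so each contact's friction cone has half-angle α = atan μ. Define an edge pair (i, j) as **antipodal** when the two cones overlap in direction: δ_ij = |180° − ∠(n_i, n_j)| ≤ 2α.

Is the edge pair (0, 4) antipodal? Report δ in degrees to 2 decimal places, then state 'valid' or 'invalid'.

α = atan 0.35 = 19.29°;  2α = 38.58°
edge 0: e_0 = (-0.69, -2.46);  n_0 = (-0.9628, +0.2701)
edge 4: e_4 = (-4.47, -0.76);  n_4 = (-0.1676, +0.9859)
∠(n_0, n_4) = 64.68°
δ = |180° − 64.68°| = 115.32°
115.32° > 2α = 38.58°  →  invalid

δ = 115.32°, invalid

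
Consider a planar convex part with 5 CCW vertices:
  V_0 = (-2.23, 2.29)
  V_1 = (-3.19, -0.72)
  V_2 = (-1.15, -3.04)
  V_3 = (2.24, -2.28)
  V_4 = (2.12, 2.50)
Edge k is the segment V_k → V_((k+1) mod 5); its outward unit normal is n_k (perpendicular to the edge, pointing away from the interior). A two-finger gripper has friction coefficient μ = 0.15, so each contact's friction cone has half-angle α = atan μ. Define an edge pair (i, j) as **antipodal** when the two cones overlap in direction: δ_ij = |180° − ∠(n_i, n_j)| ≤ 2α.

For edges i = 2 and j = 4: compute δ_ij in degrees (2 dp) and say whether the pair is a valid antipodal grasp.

δ = 9.87°, valid

α = atan 0.15 = 8.53°;  2α = 17.06°
edge 2: e_2 = (+3.39, +0.76);  n_2 = (+0.2188, -0.9758)
edge 4: e_4 = (-4.35, -0.21);  n_4 = (-0.0482, +0.9988)
∠(n_2, n_4) = 170.13°
δ = |180° − 170.13°| = 9.87°
9.87° ≤ 2α = 17.06°  →  valid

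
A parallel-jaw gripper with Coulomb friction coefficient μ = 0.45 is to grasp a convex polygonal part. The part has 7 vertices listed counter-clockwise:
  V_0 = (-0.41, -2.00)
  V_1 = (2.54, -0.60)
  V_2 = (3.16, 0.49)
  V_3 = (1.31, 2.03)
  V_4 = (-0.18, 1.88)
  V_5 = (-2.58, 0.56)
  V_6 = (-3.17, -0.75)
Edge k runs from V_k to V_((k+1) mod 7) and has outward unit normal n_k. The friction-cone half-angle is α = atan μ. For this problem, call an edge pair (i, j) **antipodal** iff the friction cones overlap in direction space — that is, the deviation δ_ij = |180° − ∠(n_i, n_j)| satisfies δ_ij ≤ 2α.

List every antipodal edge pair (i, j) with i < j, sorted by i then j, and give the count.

α = atan 0.45 = 24.23°;  2α = 48.46°
n_0 = (+0.4287, -0.9034)
n_1 = (+0.8692, -0.4944)
n_2 = (+0.6398, +0.7686)
n_3 = (-0.1002, +0.9950)
n_4 = (-0.4819, +0.8762)
n_5 = (-0.9118, +0.4107)
n_6 = (-0.4126, -0.9109)
  (0,1): δ = 145.02°  ·
  (0,2): δ = 65.16°  ·
  (0,3): δ = 19.64°  ✓
  (0,4): δ = 3.42°  ✓
  (0,5): δ = 40.37°  ✓
  (0,6): δ = 130.25°  ·
  (1,2): δ = 100.14°  ·
  (1,3): δ = 54.62°  ·
  (1,4): δ = 31.56°  ✓
  (1,5): δ = 5.39°  ✓
  (1,6): δ = 95.27°  ·
  (2,3): δ = 134.48°  ·
  (2,4): δ = 111.41°  ·
  (2,5): δ = 74.47°  ·
  (2,6): δ = 15.41°  ✓
  (3,4): δ = 156.94°  ·
  (3,5): δ = 119.99°  ·
  (3,6): δ = 30.11°  ✓
  (4,5): δ = 143.06°  ·
  (4,6): δ = 53.18°  ·
  (5,6): δ = 90.12°  ·
antipodal pairs: 7

count = 7; pairs: (0,3), (0,4), (0,5), (1,4), (1,5), (2,6), (3,6)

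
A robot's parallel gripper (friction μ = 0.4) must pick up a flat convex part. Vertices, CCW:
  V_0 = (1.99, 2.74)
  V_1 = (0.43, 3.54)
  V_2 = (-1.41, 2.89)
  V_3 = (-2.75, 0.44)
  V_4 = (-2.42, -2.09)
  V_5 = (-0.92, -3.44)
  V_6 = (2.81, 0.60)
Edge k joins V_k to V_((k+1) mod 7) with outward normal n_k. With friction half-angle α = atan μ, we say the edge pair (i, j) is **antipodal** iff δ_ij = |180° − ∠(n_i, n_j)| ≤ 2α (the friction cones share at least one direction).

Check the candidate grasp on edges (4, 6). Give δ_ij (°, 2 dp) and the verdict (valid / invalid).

α = atan 0.4 = 21.80°;  2α = 43.60°
edge 4: e_4 = (+1.50, -1.35);  n_4 = (-0.6690, -0.7433)
edge 6: e_6 = (-0.82, +2.14);  n_6 = (+0.9338, +0.3578)
∠(n_4, n_6) = 152.95°
δ = |180° − 152.95°| = 27.05°
27.05° ≤ 2α = 43.60°  →  valid

δ = 27.05°, valid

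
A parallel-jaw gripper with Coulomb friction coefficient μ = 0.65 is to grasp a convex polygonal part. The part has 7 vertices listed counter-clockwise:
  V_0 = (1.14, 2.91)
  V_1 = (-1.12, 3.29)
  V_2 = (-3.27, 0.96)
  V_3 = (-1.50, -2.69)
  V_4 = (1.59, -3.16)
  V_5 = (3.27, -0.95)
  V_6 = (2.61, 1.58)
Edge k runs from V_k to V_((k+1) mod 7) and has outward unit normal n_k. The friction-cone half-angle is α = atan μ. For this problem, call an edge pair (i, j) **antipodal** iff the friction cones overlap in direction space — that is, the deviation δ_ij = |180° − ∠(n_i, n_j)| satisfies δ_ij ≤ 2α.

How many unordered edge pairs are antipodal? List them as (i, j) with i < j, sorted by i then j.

α = atan 0.65 = 33.02°;  2α = 66.05°
n_0 = (+0.1658, +0.9862)
n_1 = (-0.7349, +0.6781)
n_2 = (-0.8998, -0.4363)
n_3 = (-0.1504, -0.9886)
n_4 = (+0.7961, -0.6052)
n_5 = (+0.9676, +0.2524)
n_6 = (+0.6709, +0.7415)
  (0,1): δ = 123.15°  ·
  (0,2): δ = 54.59°  ✓
  (0,3): δ = 0.90°  ✓
  (0,4): δ = 62.30°  ✓
  (0,5): δ = 114.17°  ·
  (0,6): δ = 147.41°  ·
  (1,2): δ = 111.43°  ·
  (1,3): δ = 55.95°  ✓
  (1,4): δ = 5.46°  ✓
  (1,5): δ = 57.32°  ✓
  (1,6): δ = 90.56°  ·
  (2,3): δ = 124.52°  ·
  (2,4): δ = 63.11°  ✓
  (2,5): δ = 11.25°  ✓
  (2,6): δ = 21.99°  ✓
  (3,4): δ = 118.59°  ·
  (3,5): δ = 66.73°  ·
  (3,6): δ = 33.49°  ✓
  (4,5): δ = 128.14°  ·
  (4,6): δ = 94.90°  ·
  (5,6): δ = 146.76°  ·
antipodal pairs: 10

count = 10; pairs: (0,2), (0,3), (0,4), (1,3), (1,4), (1,5), (2,4), (2,5), (2,6), (3,6)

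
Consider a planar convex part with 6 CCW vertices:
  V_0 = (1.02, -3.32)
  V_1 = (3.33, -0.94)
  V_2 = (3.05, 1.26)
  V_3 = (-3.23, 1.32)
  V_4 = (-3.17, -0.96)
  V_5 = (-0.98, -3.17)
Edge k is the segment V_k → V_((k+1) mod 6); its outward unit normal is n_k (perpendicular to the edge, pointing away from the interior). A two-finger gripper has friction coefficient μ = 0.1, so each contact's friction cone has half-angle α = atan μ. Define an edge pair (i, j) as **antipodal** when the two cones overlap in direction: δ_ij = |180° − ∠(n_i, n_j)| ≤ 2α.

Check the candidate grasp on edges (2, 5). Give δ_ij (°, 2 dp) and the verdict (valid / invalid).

δ = 3.74°, valid

α = atan 0.1 = 5.71°;  2α = 11.42°
edge 2: e_2 = (-6.28, +0.06);  n_2 = (+0.0096, +1.0000)
edge 5: e_5 = (+2.00, -0.15);  n_5 = (-0.0748, -0.9972)
∠(n_2, n_5) = 176.26°
δ = |180° − 176.26°| = 3.74°
3.74° ≤ 2α = 11.42°  →  valid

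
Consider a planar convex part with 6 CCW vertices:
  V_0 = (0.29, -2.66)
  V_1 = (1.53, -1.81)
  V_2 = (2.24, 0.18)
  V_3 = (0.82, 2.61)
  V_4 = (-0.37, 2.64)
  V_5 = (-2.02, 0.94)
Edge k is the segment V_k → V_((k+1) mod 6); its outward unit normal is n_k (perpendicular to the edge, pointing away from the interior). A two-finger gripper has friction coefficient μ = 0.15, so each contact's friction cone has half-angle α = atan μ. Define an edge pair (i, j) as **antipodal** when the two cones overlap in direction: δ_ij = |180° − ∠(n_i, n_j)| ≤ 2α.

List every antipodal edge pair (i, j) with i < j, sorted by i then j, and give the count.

α = atan 0.15 = 8.53°;  2α = 17.06°
n_0 = (+0.5654, -0.8248)
n_1 = (+0.9418, -0.3360)
n_2 = (+0.8634, +0.5045)
n_3 = (+0.0252, +0.9997)
n_4 = (-0.7176, +0.6965)
n_5 = (-0.8416, -0.5400)
  (0,1): δ = 144.07°  ·
  (0,2): δ = 94.13°  ·
  (0,3): δ = 35.87°  ·
  (0,4): δ = 11.43°  ✓
  (0,5): δ = 88.26°  ·
  (1,2): δ = 130.06°  ·
  (1,3): δ = 71.81°  ·
  (1,4): δ = 24.51°  ·
  (1,5): δ = 52.32°  ·
  (2,3): δ = 121.74°  ·
  (2,4): δ = 74.45°  ·
  (2,5): δ = 2.39°  ✓
  (3,4): δ = 132.70°  ·
  (3,5): δ = 55.87°  ·
  (4,5): δ = 103.17°  ·
antipodal pairs: 2

count = 2; pairs: (0,4), (2,5)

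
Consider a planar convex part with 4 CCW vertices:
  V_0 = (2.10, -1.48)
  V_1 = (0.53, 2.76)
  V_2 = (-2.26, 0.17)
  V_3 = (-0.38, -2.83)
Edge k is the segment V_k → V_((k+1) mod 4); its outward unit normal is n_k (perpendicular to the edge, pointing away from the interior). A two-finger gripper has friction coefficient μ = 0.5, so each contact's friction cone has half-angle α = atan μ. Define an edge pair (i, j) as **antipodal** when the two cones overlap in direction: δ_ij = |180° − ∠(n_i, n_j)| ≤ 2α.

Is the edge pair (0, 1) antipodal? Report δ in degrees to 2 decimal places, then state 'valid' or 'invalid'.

α = atan 0.5 = 26.57°;  2α = 53.13°
edge 0: e_0 = (-1.57, +4.24);  n_0 = (+0.9378, +0.3472)
edge 1: e_1 = (-2.79, -2.59);  n_1 = (-0.6804, +0.7329)
∠(n_0, n_1) = 112.55°
δ = |180° − 112.55°| = 67.45°
67.45° > 2α = 53.13°  →  invalid

δ = 67.45°, invalid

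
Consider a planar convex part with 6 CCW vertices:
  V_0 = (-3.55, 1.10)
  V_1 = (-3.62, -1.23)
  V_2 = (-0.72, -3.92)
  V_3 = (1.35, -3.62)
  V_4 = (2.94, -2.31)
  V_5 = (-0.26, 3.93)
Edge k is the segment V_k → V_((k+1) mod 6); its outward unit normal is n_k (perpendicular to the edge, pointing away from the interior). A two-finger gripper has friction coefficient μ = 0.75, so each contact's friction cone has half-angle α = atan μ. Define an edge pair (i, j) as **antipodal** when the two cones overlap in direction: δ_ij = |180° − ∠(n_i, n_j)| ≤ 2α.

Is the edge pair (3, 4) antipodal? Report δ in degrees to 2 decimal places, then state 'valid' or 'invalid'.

α = atan 0.75 = 36.87°;  2α = 73.74°
edge 3: e_3 = (+1.59, +1.31);  n_3 = (+0.6359, -0.7718)
edge 4: e_4 = (-3.20, +6.24);  n_4 = (+0.8898, +0.4563)
∠(n_3, n_4) = 77.66°
δ = |180° − 77.66°| = 102.34°
102.34° > 2α = 73.74°  →  invalid

δ = 102.34°, invalid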